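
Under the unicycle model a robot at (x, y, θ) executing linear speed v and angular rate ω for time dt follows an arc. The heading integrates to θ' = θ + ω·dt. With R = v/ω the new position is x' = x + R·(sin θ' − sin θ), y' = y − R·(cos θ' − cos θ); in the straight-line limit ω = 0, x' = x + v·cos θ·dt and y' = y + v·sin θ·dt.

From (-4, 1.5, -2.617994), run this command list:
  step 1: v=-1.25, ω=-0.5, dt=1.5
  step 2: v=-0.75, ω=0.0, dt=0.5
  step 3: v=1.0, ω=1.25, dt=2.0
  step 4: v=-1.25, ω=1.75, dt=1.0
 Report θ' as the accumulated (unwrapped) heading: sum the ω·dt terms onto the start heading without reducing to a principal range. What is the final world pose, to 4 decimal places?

(-3.7099, 0.3826, 0.8820)

step 1: θ'=-3.3680 (R=2.5000) → pose (-2.1888, 1.7711, -3.3680)
step 2: θ'=-3.3680 (straight) → pose (-1.8234, 1.6870, -3.3680)
step 3: θ'=-0.8680 (R=0.8000) → pose (-2.6134, 0.3903, -0.8680)
step 4: θ'=0.8820 (R=-0.7143) → pose (-3.7099, 0.3826, 0.8820)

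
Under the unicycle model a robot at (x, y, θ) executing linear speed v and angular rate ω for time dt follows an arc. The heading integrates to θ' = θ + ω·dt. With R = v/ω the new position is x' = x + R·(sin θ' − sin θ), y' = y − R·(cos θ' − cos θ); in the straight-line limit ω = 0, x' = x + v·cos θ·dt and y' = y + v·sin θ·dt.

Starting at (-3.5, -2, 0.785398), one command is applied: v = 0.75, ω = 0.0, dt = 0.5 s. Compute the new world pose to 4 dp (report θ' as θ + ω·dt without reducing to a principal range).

θ' = 0.7854 + 0.0·0.5 = 0.7854
ω = 0 → straight: x' = -3.5 + 0.75·cos(0.7854)·0.5 = -3.2348
y' = -2 + 0.75·sin(0.7854)·0.5 = -1.7348

(-3.2348, -1.7348, 0.7854)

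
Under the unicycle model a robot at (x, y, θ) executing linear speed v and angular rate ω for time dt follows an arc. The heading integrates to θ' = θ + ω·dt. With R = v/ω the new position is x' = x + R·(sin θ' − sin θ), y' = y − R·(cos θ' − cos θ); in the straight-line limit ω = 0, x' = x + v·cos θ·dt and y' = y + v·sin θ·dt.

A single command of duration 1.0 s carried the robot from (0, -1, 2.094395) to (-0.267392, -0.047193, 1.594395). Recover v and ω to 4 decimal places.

v = 1.0000, ω = -0.5000

Δθ = 1.594395 − 2.094395 = -0.500000
ω = Δθ/dt = -0.500000/1.0 = -0.5000
R = −Δy/(cos θ' − cos θ) = -2.0000
v = R·ω = -2.0000·-0.5000 = 1.0000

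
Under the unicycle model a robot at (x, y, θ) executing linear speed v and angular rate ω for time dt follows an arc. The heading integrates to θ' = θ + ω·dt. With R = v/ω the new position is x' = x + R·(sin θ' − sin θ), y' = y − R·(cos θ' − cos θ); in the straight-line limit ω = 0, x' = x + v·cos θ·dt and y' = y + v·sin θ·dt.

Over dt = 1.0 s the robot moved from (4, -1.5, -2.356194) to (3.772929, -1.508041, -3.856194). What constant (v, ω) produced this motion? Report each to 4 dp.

Δθ = -3.856194 − -2.356194 = -1.500000
ω = Δθ/dt = -1.500000/1.0 = -1.5000
R = Δx/(sin θ' − sin θ) = -0.1667
v = R·ω = -0.1667·-1.5000 = 0.2500

v = 0.2500, ω = -1.5000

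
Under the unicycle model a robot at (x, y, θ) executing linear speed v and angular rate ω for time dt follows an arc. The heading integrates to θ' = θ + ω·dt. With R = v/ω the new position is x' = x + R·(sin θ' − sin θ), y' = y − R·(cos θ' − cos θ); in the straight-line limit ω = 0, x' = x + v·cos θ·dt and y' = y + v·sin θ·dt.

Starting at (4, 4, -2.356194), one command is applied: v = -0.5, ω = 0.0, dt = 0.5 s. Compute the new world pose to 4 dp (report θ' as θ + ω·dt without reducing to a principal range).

θ' = -2.3562 + 0.0·0.5 = -2.3562
ω = 0 → straight: x' = 4 + -0.5·cos(-2.3562)·0.5 = 4.1768
y' = 4 + -0.5·sin(-2.3562)·0.5 = 4.1768

(4.1768, 4.1768, -2.3562)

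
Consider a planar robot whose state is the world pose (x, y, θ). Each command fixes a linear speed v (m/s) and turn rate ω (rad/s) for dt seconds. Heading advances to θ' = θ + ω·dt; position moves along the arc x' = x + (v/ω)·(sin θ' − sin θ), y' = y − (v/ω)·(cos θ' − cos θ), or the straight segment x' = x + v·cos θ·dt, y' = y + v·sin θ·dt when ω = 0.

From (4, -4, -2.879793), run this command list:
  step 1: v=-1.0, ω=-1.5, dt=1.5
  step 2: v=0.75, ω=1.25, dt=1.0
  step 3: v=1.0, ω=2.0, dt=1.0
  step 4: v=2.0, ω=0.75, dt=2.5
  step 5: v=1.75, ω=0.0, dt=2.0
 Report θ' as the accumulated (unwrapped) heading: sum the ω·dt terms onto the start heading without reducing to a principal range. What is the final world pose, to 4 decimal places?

step 1: θ'=-5.1298 (R=0.6667) → pose (4.7820, -4.9142, -5.1298)
step 2: θ'=-3.8798 (R=0.6000) → pose (4.6373, -4.2272, -3.8798)
step 3: θ'=-1.8798 (R=0.5000) → pose (3.8245, -4.4450, -1.8798)
step 4: θ'=-0.0048 (R=2.6667) → pose (6.3521, -7.9225, -0.0048)
step 5: θ'=-0.0048 (straight) → pose (9.8520, -7.9393, -0.0048)

(9.8520, -7.9393, -0.0048)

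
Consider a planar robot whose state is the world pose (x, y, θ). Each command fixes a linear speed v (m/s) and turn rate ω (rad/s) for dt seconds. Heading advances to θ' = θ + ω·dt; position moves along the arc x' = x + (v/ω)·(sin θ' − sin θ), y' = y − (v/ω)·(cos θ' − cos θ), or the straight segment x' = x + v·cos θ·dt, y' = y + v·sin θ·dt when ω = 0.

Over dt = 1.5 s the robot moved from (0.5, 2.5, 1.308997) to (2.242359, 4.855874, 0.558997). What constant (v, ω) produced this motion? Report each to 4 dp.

v = 2.0000, ω = -0.5000

Δθ = 0.558997 − 1.308997 = -0.750000
ω = Δθ/dt = -0.750000/1.5 = -0.5000
R = −Δy/(cos θ' − cos θ) = -4.0000
v = R·ω = -4.0000·-0.5000 = 2.0000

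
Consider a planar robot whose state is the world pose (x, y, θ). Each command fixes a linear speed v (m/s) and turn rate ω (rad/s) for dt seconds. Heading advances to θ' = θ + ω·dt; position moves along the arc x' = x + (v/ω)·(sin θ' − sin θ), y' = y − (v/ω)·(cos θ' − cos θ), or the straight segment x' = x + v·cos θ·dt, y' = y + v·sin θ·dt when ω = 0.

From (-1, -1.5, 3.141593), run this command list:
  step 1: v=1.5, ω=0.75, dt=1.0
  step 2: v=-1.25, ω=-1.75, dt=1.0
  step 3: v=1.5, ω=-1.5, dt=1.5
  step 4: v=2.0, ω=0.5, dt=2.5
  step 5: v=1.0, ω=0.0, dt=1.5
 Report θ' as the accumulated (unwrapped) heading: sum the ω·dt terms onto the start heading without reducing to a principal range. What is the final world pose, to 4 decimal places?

(4.3685, 3.0370, 1.1416)

step 1: θ'=3.8916 (R=2.0000) → pose (-2.3633, -2.0366, 3.8916)
step 2: θ'=2.1416 (R=0.7143) → pose (-1.2753, -2.1733, 2.1416)
step 3: θ'=-0.1084 (R=-1.0000) → pose (-0.3257, -0.6389, -0.1084)
step 4: θ'=1.1416 (R=4.0000) → pose (3.7443, 1.6730, 1.1416)
step 5: θ'=1.1416 (straight) → pose (4.3685, 3.0370, 1.1416)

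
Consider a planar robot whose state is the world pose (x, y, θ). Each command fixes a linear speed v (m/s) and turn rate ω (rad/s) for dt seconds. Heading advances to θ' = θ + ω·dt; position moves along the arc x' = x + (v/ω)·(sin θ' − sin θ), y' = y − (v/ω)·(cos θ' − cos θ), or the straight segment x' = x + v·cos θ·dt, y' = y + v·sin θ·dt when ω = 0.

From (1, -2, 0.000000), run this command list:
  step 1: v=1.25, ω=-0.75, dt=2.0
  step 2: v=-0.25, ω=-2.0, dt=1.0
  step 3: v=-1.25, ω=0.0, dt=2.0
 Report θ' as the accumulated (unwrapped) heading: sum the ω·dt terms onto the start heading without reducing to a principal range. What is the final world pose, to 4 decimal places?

(5.1722, -4.2998, -3.5000)

step 1: θ'=-1.5000 (R=-1.6667) → pose (2.6625, -3.5488, -1.5000)
step 2: θ'=-3.5000 (R=0.1250) → pose (2.8310, -3.4229, -3.5000)
step 3: θ'=-3.5000 (straight) → pose (5.1722, -4.2998, -3.5000)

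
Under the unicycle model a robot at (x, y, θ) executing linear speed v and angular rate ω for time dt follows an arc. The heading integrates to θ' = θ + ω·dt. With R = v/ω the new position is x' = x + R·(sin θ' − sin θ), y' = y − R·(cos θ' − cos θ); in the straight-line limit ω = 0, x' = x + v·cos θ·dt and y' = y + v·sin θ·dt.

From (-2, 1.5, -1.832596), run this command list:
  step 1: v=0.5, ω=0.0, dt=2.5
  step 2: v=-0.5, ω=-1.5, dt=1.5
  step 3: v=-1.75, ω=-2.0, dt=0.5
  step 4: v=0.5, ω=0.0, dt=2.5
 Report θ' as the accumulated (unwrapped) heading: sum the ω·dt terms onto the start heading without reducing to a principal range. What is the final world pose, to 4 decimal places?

(-1.1713, 0.7360, -5.0826)

step 1: θ'=-1.8326 (straight) → pose (-2.3235, 0.2926, -1.8326)
step 2: θ'=-4.0826 (R=0.3333) → pose (-1.7322, 0.4026, -4.0826)
step 3: θ'=-5.0826 (R=0.8750) → pose (-1.6236, -0.4293, -5.0826)
step 4: θ'=-5.0826 (straight) → pose (-1.1713, 0.7360, -5.0826)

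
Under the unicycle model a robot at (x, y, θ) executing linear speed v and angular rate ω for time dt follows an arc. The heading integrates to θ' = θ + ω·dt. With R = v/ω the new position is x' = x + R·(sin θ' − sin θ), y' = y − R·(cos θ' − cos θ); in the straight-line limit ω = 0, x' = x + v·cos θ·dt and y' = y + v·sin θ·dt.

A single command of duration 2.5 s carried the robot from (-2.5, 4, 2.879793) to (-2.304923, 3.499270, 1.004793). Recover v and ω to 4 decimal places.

Δθ = 1.004793 − 2.879793 = -1.875000
ω = Δθ/dt = -1.875000/2.5 = -0.7500
R = −Δy/(cos θ' − cos θ) = 0.3333
v = R·ω = 0.3333·-0.7500 = -0.2500

v = -0.2500, ω = -0.7500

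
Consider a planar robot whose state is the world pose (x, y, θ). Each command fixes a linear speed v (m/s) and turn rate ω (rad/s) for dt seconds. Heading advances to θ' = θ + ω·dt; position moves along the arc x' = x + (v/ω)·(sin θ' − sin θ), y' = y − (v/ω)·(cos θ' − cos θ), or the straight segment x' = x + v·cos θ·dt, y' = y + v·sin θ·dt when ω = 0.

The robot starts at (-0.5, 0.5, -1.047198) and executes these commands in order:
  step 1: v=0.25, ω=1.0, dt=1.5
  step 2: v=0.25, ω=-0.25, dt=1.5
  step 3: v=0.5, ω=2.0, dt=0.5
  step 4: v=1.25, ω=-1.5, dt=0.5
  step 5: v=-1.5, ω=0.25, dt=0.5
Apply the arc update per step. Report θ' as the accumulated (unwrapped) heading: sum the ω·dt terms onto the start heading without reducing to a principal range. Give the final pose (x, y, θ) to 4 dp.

(0.1591, 0.7383, 0.4528)

step 1: θ'=0.4528 (R=0.2500) → pose (-0.1741, 0.4002, 0.4528)
step 2: θ'=0.0778 (R=-1.0000) → pose (0.1856, 0.4979, 0.0778)
step 3: θ'=1.0778 (R=0.2500) → pose (0.3864, 0.6289, 1.0778)
step 4: θ'=0.3278 (R=-0.8333) → pose (0.8522, 1.0234, 0.3278)
step 5: θ'=0.4528 (R=-6.0000) → pose (0.1591, 0.7383, 0.4528)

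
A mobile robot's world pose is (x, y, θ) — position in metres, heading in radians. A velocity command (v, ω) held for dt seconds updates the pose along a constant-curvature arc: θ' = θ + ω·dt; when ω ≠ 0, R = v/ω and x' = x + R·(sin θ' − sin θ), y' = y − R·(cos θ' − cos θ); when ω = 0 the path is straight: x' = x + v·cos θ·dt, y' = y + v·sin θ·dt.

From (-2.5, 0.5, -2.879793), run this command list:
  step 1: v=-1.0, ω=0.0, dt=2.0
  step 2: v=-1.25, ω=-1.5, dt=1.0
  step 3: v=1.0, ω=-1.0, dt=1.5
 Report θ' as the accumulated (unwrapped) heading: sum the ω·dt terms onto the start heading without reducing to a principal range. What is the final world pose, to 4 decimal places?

(0.9879, 1.7310, -5.8798)

step 1: θ'=-2.8798 (straight) → pose (-0.5681, 1.0176, -2.8798)
step 2: θ'=-4.3798 (R=0.8333) → pose (0.4352, 0.4848, -4.3798)
step 3: θ'=-5.8798 (R=-1.0000) → pose (0.9879, 1.7310, -5.8798)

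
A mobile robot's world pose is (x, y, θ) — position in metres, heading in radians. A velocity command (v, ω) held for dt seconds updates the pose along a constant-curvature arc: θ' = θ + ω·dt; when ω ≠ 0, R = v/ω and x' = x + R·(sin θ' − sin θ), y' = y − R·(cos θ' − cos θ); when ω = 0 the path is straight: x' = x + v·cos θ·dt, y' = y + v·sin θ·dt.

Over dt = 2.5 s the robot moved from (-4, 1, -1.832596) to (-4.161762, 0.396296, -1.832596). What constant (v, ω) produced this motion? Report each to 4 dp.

Δθ = -1.832596 − -1.832596 = 0.000000
ω = Δθ/dt = 0.000000/2.5 = 0.0000
ω = 0 → v = (Δx·cos θ + Δy·sin θ)/dt = 0.2500

v = 0.2500, ω = 0.0000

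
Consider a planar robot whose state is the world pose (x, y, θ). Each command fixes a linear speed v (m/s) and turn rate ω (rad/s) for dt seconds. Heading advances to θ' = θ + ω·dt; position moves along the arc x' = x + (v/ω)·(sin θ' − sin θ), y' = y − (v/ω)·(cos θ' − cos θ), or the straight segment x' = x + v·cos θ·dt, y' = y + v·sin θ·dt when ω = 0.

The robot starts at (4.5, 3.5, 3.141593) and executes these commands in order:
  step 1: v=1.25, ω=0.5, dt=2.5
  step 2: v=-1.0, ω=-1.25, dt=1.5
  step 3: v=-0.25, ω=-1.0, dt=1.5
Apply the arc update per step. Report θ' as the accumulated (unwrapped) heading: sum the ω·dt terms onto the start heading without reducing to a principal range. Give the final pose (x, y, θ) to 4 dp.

(3.4211, 1.8505, 1.0166)

step 1: θ'=4.3916 (R=2.5000) → pose (2.1275, 1.7883, 4.3916)
step 2: θ'=2.5166 (R=0.8000) → pose (3.3548, 2.1848, 2.5166)
step 3: θ'=1.0166 (R=0.2500) → pose (3.4211, 1.8505, 1.0166)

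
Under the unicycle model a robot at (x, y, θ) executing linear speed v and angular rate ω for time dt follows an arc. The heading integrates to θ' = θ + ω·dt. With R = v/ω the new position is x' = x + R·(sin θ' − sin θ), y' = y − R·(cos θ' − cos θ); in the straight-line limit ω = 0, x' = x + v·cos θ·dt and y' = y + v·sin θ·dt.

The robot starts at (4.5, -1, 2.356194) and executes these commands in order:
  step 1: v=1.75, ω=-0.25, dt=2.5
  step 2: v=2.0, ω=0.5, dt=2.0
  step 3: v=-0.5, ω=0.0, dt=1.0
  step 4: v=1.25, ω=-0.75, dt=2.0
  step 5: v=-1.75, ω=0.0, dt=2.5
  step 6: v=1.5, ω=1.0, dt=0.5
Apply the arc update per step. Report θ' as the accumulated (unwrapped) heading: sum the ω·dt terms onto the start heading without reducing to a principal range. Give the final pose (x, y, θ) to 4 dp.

step 1: θ'=1.7312 (R=-7.0000) → pose (2.5396, 2.8318, 1.7312)
step 2: θ'=2.7312 (R=4.0000) → pose (0.1868, 5.8608, 2.7312)
step 3: θ'=2.7312 (straight) → pose (0.6453, 5.6613, 2.7312)
step 4: θ'=1.2312 (R=-1.6667) → pose (-0.2612, 7.7447, 1.2312)
step 5: θ'=1.2312 (straight) → pose (-1.7186, 3.6196, 1.2312)
step 6: θ'=1.7312 (R=1.5000) → pose (-1.6521, 4.3588, 1.7312)

(-1.6521, 4.3588, 1.7312)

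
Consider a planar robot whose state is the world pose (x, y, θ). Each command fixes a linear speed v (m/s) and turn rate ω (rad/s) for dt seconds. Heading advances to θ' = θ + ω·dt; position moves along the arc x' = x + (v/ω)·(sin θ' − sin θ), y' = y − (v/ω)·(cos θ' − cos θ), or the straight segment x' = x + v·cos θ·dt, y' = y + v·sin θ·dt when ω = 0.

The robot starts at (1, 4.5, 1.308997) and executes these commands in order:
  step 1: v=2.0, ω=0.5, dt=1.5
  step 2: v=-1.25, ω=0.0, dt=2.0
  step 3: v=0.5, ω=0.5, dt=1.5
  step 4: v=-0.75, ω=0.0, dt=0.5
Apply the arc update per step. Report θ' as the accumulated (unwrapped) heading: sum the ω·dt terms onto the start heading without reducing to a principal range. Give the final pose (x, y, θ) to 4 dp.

step 1: θ'=2.0590 (R=4.0000) → pose (0.6690, 7.4114, 2.0590)
step 2: θ'=2.0590 (straight) → pose (1.8416, 5.2035, 2.0590)
step 3: θ'=2.8090 (R=1.0000) → pose (1.2849, 5.6796, 2.8090)
step 4: θ'=2.8090 (straight) → pose (1.6394, 5.5572, 2.8090)

(1.6394, 5.5572, 2.8090)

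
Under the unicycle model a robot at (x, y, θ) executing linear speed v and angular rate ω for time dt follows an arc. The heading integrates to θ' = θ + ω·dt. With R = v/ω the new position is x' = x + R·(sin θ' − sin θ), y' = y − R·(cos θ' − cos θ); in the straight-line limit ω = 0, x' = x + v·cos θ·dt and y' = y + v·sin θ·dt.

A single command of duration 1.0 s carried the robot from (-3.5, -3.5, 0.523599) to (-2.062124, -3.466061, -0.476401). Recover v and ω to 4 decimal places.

Δθ = -0.476401 − 0.523599 = -1.000000
ω = Δθ/dt = -1.000000/1.0 = -1.0000
R = Δx/(sin θ' − sin θ) = -1.5000
v = R·ω = -1.5000·-1.0000 = 1.5000

v = 1.5000, ω = -1.0000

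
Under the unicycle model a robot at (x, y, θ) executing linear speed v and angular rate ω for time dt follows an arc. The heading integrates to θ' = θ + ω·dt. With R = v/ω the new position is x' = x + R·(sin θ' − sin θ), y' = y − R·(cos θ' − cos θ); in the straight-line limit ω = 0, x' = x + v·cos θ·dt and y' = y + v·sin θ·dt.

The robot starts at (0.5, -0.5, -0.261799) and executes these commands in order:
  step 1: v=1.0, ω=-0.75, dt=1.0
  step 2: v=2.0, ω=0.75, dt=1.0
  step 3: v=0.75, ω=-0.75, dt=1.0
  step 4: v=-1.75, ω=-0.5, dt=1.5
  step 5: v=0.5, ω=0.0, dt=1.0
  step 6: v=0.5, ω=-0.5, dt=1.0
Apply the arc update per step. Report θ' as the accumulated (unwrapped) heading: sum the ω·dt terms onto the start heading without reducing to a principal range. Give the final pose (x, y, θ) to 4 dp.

step 1: θ'=-1.0118 (R=-1.3333) → pose (1.2853, -1.0808, -1.0118)
step 2: θ'=-0.2618 (R=2.6667) → pose (2.8559, -2.2424, -0.2618)
step 3: θ'=-1.0118 (R=-1.0000) → pose (3.4448, -2.6779, -1.0118)
step 4: θ'=-1.7618 (R=3.5000) → pose (2.9757, -0.1573, -1.7618)
step 5: θ'=-1.7618 (straight) → pose (2.8808, -0.6482, -1.7618)
step 6: θ'=-2.2618 (R=-1.0000) → pose (2.6696, -1.0957, -2.2618)

(2.6696, -1.0957, -2.2618)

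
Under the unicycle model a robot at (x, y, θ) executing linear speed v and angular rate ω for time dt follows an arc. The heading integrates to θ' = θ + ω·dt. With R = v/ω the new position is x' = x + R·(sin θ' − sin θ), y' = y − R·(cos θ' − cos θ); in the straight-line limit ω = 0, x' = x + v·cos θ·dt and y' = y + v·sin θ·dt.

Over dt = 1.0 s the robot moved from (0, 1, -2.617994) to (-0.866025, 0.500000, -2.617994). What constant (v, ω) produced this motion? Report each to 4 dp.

v = 1.0000, ω = 0.0000

Δθ = -2.617994 − -2.617994 = 0.000000
ω = Δθ/dt = 0.000000/1.0 = 0.0000
ω = 0 → v = (Δx·cos θ + Δy·sin θ)/dt = 1.0000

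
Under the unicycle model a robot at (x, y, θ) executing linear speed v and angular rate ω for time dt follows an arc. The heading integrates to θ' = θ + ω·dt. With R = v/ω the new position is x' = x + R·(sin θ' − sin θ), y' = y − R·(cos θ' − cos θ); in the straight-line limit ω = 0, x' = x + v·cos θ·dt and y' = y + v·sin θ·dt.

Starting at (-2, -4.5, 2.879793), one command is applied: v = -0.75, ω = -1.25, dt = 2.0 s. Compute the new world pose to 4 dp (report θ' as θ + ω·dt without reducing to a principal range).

θ' = 2.8798 + -1.25·2.0 = 0.3798
R = v/ω = -0.75/-1.25 = 0.6000
x' = -2 + 0.6000·(sin 0.3798 − sin 2.8798) = -1.9329
y' = -4.5 − 0.6000·(cos 0.3798 − cos 2.8798) = -5.6368

(-1.9329, -5.6368, 0.3798)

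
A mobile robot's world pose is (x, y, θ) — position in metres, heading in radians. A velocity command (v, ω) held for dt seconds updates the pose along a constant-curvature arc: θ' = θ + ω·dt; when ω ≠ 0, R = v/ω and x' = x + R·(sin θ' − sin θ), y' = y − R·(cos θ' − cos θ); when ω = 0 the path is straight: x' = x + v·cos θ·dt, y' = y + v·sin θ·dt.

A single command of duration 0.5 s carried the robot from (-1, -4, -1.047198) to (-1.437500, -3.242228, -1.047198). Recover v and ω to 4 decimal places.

Δθ = -1.047198 − -1.047198 = 0.000000
ω = Δθ/dt = 0.000000/0.5 = 0.0000
ω = 0 → v = (Δx·cos θ + Δy·sin θ)/dt = -1.7500

v = -1.7500, ω = 0.0000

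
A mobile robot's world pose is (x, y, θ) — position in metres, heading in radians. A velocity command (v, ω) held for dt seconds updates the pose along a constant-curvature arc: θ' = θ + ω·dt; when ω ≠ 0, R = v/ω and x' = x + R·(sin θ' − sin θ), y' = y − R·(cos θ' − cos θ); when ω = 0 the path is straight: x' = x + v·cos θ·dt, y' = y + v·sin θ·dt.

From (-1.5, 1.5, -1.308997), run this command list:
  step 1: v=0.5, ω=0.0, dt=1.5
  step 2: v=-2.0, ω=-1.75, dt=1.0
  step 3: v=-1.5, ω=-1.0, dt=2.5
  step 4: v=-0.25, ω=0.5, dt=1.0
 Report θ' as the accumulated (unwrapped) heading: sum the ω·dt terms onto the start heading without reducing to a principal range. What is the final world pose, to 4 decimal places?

(0.6823, -0.6128, -5.0590)

step 1: θ'=-1.3090 (straight) → pose (-1.3059, 0.7756, -1.3090)
step 2: θ'=-3.0590 (R=1.1429) → pose (-0.2963, 2.2103, -3.0590)
step 3: θ'=-5.5590 (R=1.5000) → pose (0.8213, -0.4081, -5.5590)
step 4: θ'=-5.0590 (R=-0.5000) → pose (0.6823, -0.6128, -5.0590)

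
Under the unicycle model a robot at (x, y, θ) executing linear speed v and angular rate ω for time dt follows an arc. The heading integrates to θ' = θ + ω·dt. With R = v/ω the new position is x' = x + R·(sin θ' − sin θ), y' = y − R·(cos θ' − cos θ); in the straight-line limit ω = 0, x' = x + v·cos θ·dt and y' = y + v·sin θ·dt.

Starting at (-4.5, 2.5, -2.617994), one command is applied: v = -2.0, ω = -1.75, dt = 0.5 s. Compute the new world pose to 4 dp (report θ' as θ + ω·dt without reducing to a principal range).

(-3.5352, 2.5833, -3.4930)

θ' = -2.6180 + -1.75·0.5 = -3.4930
R = v/ω = -2.0/-1.75 = 1.1429
x' = -4.5 + 1.1429·(sin -3.4930 − sin -2.6180) = -3.5352
y' = 2.5 − 1.1429·(cos -3.4930 − cos -2.6180) = 2.5833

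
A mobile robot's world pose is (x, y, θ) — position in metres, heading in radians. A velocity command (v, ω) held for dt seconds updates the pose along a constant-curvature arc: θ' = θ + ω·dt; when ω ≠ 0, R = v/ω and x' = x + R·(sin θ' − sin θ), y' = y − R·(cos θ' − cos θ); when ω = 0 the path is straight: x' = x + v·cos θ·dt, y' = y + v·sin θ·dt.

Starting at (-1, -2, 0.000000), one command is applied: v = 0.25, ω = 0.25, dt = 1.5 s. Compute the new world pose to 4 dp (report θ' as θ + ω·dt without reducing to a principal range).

θ' = 0.0000 + 0.25·1.5 = 0.3750
R = v/ω = 0.25/0.25 = 1.0000
x' = -1 + 1.0000·(sin 0.3750 − sin 0.0000) = -0.6337
y' = -2 − 1.0000·(cos 0.3750 − cos 0.0000) = -1.9305

(-0.6337, -1.9305, 0.3750)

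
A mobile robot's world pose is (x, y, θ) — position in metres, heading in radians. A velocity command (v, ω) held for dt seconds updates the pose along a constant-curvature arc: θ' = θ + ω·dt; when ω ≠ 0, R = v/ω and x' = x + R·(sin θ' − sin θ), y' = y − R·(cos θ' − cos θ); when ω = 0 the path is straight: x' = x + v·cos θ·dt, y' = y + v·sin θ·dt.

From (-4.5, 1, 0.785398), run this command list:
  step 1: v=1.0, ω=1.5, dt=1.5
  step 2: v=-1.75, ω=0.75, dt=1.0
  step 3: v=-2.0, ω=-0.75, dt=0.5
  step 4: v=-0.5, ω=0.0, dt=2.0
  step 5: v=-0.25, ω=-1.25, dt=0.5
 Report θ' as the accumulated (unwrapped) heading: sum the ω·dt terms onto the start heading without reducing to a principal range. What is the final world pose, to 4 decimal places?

step 1: θ'=3.0354 (R=0.6667) → pose (-4.9007, 2.1343, 3.0354)
step 2: θ'=3.7854 (R=-2.3333) → pose (-3.2529, 2.5883, 3.7854)
step 3: θ'=3.4104 (R=2.6667) → pose (-2.3604, 3.0263, 3.4104)
step 4: θ'=3.4104 (straight) → pose (-1.3963, 3.2919, 3.4104)
step 5: θ'=2.7854 (R=0.2000) → pose (-1.2735, 3.2865, 2.7854)

(-1.2735, 3.2865, 2.7854)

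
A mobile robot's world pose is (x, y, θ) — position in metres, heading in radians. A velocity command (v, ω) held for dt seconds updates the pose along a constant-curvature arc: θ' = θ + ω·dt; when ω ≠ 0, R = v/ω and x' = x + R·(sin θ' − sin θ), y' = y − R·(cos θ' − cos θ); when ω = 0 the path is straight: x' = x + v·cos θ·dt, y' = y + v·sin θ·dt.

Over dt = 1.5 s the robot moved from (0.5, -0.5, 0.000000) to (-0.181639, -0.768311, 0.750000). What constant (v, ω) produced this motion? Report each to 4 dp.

v = -0.5000, ω = 0.5000

Δθ = 0.750000 − 0.000000 = 0.750000
ω = Δθ/dt = 0.750000/1.5 = 0.5000
R = Δx/(sin θ' − sin θ) = -1.0000
v = R·ω = -1.0000·0.5000 = -0.5000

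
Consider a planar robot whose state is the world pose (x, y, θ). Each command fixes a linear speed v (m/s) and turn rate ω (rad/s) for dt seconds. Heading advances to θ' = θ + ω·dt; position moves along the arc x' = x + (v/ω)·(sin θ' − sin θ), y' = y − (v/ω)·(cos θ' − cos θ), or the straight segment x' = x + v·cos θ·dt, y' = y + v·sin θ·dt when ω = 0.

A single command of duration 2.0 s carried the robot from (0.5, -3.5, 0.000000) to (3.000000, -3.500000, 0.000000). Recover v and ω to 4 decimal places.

Δθ = 0.000000 − 0.000000 = 0.000000
ω = Δθ/dt = 0.000000/2.0 = 0.0000
ω = 0 → v = (Δx·cos θ + Δy·sin θ)/dt = 1.2500

v = 1.2500, ω = 0.0000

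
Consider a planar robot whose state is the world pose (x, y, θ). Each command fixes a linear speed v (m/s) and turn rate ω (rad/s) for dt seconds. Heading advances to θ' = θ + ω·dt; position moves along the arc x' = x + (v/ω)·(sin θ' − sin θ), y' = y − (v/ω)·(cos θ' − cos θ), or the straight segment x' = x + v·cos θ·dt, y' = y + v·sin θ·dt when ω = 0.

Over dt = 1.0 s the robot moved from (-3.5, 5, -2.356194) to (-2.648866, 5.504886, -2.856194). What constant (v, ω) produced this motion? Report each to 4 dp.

v = -1.0000, ω = -0.5000

Δθ = -2.856194 − -2.356194 = -0.500000
ω = Δθ/dt = -0.500000/1.0 = -0.5000
R = Δx/(sin θ' − sin θ) = 2.0000
v = R·ω = 2.0000·-0.5000 = -1.0000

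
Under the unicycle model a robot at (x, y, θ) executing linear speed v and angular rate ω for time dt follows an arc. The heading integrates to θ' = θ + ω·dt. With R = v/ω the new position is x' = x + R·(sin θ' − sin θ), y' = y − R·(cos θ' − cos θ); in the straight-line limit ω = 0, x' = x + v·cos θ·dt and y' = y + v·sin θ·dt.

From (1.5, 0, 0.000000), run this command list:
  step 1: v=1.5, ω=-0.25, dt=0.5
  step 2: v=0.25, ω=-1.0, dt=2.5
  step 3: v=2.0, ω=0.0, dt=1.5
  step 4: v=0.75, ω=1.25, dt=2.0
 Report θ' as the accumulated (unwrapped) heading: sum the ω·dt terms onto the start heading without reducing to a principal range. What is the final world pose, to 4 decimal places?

step 1: θ'=-0.1250 (R=-6.0000) → pose (2.2480, -0.0468, -0.1250)
step 2: θ'=-2.6250 (R=-0.2500) → pose (2.3404, -0.5122, -2.6250)
step 3: θ'=-2.6250 (straight) → pose (-0.2682, -1.9940, -2.6250)
step 4: θ'=-0.1250 (R=0.6000) → pose (-0.0466, -3.1110, -0.1250)

(-0.0466, -3.1110, -0.1250)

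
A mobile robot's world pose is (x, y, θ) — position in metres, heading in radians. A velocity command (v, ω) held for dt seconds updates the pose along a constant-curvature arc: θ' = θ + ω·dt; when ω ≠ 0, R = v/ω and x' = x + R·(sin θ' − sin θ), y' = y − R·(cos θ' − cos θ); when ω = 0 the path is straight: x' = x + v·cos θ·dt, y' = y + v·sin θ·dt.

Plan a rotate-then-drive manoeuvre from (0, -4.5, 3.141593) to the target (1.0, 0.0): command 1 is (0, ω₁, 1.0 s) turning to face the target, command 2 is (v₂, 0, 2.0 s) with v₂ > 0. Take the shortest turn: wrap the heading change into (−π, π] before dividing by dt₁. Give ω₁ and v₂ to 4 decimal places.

ω₁ = -1.7895, v₂ = 2.3049

heading to target = atan2(0−-4.5, 1−0) = 1.3521
Δθ = wrap(1.3521 − 3.1416) = -1.7895; ω₁ = Δθ/dt₁ = -1.7895
distance = √((1−0)² + (0−-4.5)²) = 4.6098; v₂ = distance/dt₂ = 2.3049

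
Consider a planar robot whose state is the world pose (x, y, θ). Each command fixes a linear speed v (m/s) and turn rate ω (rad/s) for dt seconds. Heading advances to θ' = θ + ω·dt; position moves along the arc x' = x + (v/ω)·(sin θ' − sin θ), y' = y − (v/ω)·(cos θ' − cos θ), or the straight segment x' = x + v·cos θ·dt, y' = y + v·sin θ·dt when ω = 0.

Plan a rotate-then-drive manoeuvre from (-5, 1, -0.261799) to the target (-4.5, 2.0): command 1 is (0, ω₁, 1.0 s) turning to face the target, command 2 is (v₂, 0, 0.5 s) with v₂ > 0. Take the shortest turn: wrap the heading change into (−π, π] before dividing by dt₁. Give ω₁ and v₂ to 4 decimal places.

ω₁ = 1.3689, v₂ = 2.2361

heading to target = atan2(2−1, -4.5−-5) = 1.1071
Δθ = wrap(1.1071 − -0.2618) = 1.3689; ω₁ = Δθ/dt₁ = 1.3689
distance = √((-4.5−-5)² + (2−1)²) = 1.1180; v₂ = distance/dt₂ = 2.2361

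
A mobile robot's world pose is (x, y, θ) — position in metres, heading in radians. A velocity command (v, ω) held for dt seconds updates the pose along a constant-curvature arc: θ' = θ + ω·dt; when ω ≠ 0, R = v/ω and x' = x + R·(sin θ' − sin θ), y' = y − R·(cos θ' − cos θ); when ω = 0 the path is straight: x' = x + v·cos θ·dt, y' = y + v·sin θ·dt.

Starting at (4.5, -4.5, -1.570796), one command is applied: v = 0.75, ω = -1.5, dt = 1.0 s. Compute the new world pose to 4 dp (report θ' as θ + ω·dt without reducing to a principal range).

θ' = -1.5708 + -1.5·1.0 = -3.0708
R = v/ω = 0.75/-1.5 = -0.5000
x' = 4.5 + -0.5000·(sin -3.0708 − sin -1.5708) = 4.0354
y' = -4.5 − -0.5000·(cos -3.0708 − cos -1.5708) = -4.9987

(4.0354, -4.9987, -3.0708)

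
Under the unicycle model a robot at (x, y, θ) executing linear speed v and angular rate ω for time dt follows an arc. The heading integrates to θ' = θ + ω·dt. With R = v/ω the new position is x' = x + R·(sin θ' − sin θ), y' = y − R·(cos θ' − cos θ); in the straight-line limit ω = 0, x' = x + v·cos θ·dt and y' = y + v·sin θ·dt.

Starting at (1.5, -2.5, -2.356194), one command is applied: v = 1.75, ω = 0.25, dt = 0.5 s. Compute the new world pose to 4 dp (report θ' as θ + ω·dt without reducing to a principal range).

(0.9215, -3.1557, -2.2312)

θ' = -2.3562 + 0.25·0.5 = -2.2312
R = v/ω = 1.75/0.25 = 7.0000
x' = 1.5 + 7.0000·(sin -2.2312 − sin -2.3562) = 0.9215
y' = -2.5 − 7.0000·(cos -2.2312 − cos -2.3562) = -3.1557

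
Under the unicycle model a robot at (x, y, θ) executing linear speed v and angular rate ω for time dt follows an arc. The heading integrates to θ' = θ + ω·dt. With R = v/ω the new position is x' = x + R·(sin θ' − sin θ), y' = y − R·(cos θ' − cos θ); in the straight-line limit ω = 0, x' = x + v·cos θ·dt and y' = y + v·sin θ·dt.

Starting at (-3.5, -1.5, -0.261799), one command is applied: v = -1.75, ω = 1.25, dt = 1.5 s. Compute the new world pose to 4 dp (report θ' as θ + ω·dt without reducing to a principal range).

(-5.2611, -2.9116, 1.6132)

θ' = -0.2618 + 1.25·1.5 = 1.6132
R = v/ω = -1.75/1.25 = -1.4000
x' = -3.5 + -1.4000·(sin 1.6132 − sin -0.2618) = -5.2611
y' = -1.5 − -1.4000·(cos 1.6132 − cos -0.2618) = -2.9116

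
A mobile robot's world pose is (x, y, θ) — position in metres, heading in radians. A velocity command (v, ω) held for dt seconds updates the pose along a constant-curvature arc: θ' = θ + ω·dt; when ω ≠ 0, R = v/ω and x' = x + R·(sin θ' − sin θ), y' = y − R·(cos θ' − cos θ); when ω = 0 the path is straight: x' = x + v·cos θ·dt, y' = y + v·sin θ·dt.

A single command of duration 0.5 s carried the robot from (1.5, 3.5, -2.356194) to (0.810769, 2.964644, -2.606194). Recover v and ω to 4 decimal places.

Δθ = -2.606194 − -2.356194 = -0.250000
ω = Δθ/dt = -0.250000/0.5 = -0.5000
R = Δx/(sin θ' − sin θ) = -3.5000
v = R·ω = -3.5000·-0.5000 = 1.7500

v = 1.7500, ω = -0.5000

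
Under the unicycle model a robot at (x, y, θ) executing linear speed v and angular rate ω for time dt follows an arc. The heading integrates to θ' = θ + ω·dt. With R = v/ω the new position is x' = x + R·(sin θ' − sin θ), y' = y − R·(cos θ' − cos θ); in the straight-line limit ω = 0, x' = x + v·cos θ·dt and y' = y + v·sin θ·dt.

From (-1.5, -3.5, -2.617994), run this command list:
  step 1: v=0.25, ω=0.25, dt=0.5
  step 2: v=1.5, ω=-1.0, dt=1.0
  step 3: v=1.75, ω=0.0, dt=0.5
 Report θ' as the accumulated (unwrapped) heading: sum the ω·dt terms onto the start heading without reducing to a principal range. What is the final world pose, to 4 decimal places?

step 1: θ'=-2.4930 (R=1.0000) → pose (-1.6041, -3.5691, -2.4930)
step 2: θ'=-3.4930 (R=-1.5000) → pose (-3.0265, -3.7820, -3.4930)
step 3: θ'=-3.4930 (straight) → pose (-3.8480, -3.4808, -3.4930)

(-3.8480, -3.4808, -3.4930)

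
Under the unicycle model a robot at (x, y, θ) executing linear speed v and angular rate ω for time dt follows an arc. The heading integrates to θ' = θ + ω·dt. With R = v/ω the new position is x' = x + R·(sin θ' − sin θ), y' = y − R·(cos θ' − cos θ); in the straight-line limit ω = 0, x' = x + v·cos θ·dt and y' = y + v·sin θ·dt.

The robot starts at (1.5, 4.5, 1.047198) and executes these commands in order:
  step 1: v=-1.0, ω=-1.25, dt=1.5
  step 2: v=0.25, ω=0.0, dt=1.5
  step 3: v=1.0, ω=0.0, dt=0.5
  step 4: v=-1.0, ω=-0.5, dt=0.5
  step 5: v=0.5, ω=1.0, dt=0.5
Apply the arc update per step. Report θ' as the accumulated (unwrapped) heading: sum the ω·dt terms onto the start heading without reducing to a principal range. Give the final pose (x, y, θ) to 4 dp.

(0.6884, 3.9387, -0.5778)

step 1: θ'=-0.8278 (R=0.8000) → pose (0.2180, 4.3588, -0.8278)
step 2: θ'=-0.8278 (straight) → pose (0.4717, 4.0826, -0.8278)
step 3: θ'=-0.8278 (straight) → pose (0.8100, 3.7144, -0.8278)
step 4: θ'=-1.0778 (R=2.0000) → pose (0.5210, 4.1209, -1.0778)
step 5: θ'=-0.5778 (R=0.5000) → pose (0.6884, 3.9387, -0.5778)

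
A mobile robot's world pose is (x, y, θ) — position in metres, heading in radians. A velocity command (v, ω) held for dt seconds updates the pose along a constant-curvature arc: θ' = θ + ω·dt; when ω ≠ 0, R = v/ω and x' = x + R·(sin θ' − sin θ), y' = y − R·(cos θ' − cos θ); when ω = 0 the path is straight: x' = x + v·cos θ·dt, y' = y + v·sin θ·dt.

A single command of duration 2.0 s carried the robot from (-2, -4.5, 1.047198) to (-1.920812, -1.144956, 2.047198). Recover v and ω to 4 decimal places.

Δθ = 2.047198 − 1.047198 = 1.000000
ω = Δθ/dt = 1.000000/2.0 = 0.5000
R = −Δy/(cos θ' − cos θ) = 3.5000
v = R·ω = 3.5000·0.5000 = 1.7500

v = 1.7500, ω = 0.5000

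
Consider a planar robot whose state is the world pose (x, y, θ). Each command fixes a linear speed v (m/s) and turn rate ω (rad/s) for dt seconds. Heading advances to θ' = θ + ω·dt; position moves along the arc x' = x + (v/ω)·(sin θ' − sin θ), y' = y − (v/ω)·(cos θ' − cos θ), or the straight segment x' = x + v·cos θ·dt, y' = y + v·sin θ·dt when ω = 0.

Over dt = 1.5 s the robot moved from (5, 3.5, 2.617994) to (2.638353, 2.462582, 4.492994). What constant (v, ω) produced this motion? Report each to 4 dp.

Δθ = 4.492994 − 2.617994 = 1.875000
ω = Δθ/dt = 1.875000/1.5 = 1.2500
R = Δx/(sin θ' − sin θ) = 1.6000
v = R·ω = 1.6000·1.2500 = 2.0000

v = 2.0000, ω = 1.2500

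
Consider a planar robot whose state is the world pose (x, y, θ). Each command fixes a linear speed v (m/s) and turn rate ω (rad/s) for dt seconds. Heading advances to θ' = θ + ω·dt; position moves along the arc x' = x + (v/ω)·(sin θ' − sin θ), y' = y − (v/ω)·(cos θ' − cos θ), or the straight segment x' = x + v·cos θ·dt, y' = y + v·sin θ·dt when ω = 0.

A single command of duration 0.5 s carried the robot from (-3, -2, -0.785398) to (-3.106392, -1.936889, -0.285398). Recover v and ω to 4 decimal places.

Δθ = -0.285398 − -0.785398 = 0.500000
ω = Δθ/dt = 0.500000/0.5 = 1.0000
R = Δx/(sin θ' − sin θ) = -0.2500
v = R·ω = -0.2500·1.0000 = -0.2500

v = -0.2500, ω = 1.0000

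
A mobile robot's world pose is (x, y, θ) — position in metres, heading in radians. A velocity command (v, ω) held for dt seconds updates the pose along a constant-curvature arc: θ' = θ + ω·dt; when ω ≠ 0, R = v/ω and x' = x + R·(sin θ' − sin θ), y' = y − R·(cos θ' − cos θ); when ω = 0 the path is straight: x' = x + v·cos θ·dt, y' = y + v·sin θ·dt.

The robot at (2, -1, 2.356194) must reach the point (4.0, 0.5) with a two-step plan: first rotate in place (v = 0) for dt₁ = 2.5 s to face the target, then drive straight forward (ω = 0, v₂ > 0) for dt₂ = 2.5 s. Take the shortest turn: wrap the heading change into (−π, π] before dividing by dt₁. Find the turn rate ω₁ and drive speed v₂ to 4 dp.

ω₁ = -0.6851, v₂ = 1.0000

heading to target = atan2(0.5−-1, 4−2) = 0.6435
Δθ = wrap(0.6435 − 2.3562) = -1.7127; ω₁ = Δθ/dt₁ = -0.6851
distance = √((4−2)² + (0.5−-1)²) = 2.5000; v₂ = distance/dt₂ = 1.0000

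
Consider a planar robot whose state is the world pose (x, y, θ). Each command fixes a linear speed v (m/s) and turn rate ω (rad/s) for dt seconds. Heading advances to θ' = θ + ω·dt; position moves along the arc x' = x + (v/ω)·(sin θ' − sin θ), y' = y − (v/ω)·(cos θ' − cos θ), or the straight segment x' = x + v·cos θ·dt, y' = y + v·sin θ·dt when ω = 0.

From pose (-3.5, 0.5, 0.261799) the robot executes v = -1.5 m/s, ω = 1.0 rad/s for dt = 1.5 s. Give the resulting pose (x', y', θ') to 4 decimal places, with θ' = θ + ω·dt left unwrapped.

(-4.5845, -1.2337, 1.7618)

θ' = 0.2618 + 1.0·1.5 = 1.7618
R = v/ω = -1.5/1.0 = -1.5000
x' = -3.5 + -1.5000·(sin 1.7618 − sin 0.2618) = -4.5845
y' = 0.5 − -1.5000·(cos 1.7618 − cos 0.2618) = -1.2337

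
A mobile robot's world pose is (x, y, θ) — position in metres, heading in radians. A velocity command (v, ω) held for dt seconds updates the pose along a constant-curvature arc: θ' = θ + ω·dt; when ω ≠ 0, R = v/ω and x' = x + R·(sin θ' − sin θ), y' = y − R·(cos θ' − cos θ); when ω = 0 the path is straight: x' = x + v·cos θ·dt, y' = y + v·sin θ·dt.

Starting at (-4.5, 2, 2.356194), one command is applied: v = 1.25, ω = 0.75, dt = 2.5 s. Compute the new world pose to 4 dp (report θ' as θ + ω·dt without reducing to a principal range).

θ' = 2.3562 + 0.75·2.5 = 4.2312
R = v/ω = 1.25/0.75 = 1.6667
x' = -4.5 + 1.6667·(sin 4.2312 − sin 2.3562) = -7.1559
y' = 2 − 1.6667·(cos 4.2312 − cos 2.3562) = 1.5929

(-7.1559, 1.5929, 4.2312)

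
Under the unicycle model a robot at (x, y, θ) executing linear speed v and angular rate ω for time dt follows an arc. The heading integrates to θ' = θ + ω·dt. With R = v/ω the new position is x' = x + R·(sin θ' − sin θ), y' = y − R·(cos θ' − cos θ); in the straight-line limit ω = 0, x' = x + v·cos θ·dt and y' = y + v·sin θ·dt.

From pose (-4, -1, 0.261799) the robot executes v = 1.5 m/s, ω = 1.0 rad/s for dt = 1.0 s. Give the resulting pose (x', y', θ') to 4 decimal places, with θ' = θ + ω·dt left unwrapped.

(-2.9593, -0.0073, 1.2618)

θ' = 0.2618 + 1.0·1.0 = 1.2618
R = v/ω = 1.5/1.0 = 1.5000
x' = -4 + 1.5000·(sin 1.2618 − sin 0.2618) = -2.9593
y' = -1 − 1.5000·(cos 1.2618 − cos 0.2618) = -0.0073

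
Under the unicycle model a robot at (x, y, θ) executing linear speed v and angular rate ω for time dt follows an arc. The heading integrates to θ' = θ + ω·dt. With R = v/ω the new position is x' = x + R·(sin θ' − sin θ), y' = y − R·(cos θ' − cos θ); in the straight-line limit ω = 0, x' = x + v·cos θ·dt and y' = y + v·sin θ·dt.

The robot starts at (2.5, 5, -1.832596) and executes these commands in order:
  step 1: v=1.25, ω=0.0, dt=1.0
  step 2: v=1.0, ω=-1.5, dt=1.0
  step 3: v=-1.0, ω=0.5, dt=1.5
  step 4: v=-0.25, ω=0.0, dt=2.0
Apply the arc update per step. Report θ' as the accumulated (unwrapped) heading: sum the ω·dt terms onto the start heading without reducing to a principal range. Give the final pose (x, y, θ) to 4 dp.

step 1: θ'=-1.8326 (straight) → pose (2.1765, 3.7926, -1.8326)
step 2: θ'=-3.3326 (R=-0.6667) → pose (1.4060, 3.3106, -3.3326)
step 3: θ'=-2.5826 (R=-2.0000) → pose (2.8463, 3.5786, -2.5826)
step 4: θ'=-2.5826 (straight) → pose (3.2702, 3.8438, -2.5826)

(3.2702, 3.8438, -2.5826)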